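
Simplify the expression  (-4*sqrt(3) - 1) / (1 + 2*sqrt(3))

(-23 + 2*sqrt(3))/11

Multiply numerator and denominator by -2*sqrt(3) + 1.
Denominator becomes -11; numerator becomes -2*sqrt(3) + 23.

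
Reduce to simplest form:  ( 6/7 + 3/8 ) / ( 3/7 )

Numerator: 6/7 + 3/8 = 69/56
Denominator: 3/7 = 3/7
Divide: (69/56) · (7/3) = 23/8

23/8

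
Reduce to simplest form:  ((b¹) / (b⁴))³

Inside the bracket: (b^-3)
Raise to the power 3: (b^-9)

b^(-9)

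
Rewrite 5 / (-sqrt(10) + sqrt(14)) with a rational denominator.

(5*sqrt(10) + 5*sqrt(14))/4

Multiply numerator and denominator by sqrt(10) + sqrt(14).
Denominator becomes 4; numerator becomes 5*sqrt(10) + 5*sqrt(14).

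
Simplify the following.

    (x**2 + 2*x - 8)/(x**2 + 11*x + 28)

Factor: x**2 + 2*x - 8 = (x + 4)*(x - 2);  x**2 + 11*x + 28 = (x + 4)*(x + 7)
Cancel the common factor (x + 4).

(x - 2)/(x + 7)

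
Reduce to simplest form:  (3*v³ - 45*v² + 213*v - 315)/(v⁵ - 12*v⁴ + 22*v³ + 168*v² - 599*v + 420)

Factor: 3*v³ - 45*v² + 213*v - 315 = 3·(v - 5)·(v - 7)·(v - 3);  v⁵ - 12*v⁴ + 22*v³ + 168*v² - 599*v + 420 = (v - 7)·(v - 5)·(v - 3)·(v + 4)·(v - 1)
Cancel the common factors (v - 5), (v - 3), (v - 7).

3/(v² + 3*v - 4)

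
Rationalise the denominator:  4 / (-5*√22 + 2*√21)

Multiply numerator and denominator by 2*√21 + 5*√22.
Denominator becomes -466; numerator becomes 8*√21 + 20*√22.

(-10*√22 - 4*√21)/233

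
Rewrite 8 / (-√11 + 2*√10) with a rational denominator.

(8*√11 + 16*√10)/29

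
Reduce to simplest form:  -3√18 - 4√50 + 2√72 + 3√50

-2*√2

3√18 = 9*√2; 4√50 = 20*√2; 2√72 = 12*√2; 3√50 = 15*√2
Combine: (-9 - 20 + 12 + 15)·√2 = -2*√2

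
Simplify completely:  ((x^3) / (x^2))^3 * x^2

x^5

Inside the bracket: x^1
Raise to the power 3: x^3
Multiply by x^2: add exponents.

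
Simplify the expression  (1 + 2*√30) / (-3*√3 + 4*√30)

(3*√3 + 4*√30 + 18*√10 + 240)/453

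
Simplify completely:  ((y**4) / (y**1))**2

y**6

Inside the bracket: y**3
Raise to the power 2: y**6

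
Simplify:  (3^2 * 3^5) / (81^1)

3^3

3^2 = 3^2; 3^5 = 3^5; 81^1 = 3^4
Combine exponents: 3^3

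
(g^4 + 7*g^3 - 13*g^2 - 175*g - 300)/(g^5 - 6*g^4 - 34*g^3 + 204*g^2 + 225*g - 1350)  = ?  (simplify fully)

(g + 4)/(g^2 - 9*g + 18)

Factor: g^4 + 7*g^3 - 13*g^2 - 175*g - 300 = (g + 4)*(g + 5)*(g + 3)*(g - 5);  g^5 - 6*g^4 - 34*g^3 + 204*g^2 + 225*g - 1350 = (g + 3)*(g - 6)*(g - 5)*(g - 3)*(g + 5)
Cancel the common factors (g + 5), (g - 5), (g + 3).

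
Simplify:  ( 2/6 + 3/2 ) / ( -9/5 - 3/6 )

-55/69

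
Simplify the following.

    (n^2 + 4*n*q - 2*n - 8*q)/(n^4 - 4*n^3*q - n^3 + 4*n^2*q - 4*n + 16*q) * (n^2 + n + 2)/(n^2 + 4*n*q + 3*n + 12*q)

Factor: n^2 + 4*n*q - 2*n - 8*q = (n - 2)*(n + 4*q);  n^4 - 4*n^3*q - n^3 + 4*n^2*q - 4*n + 16*q = (n - 4*q)*(n - 2)*(n^2 + n + 2);  n^2 + 4*n*q + 3*n + 12*q = (n + 4*q)*(n + 3)
Cancel the common factors (n^2 + n + 2), (n - 2), (n + 4*q).

-1/(-n^2 + 4*n*q - 3*n + 12*q)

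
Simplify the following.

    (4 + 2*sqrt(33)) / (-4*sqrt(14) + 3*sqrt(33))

(16*sqrt(14) + 12*sqrt(33) + 8*sqrt(462) + 198)/73

Multiply numerator and denominator by 4*sqrt(14) + 3*sqrt(33).
Denominator becomes 73; numerator becomes 16*sqrt(14) + 12*sqrt(33) + 8*sqrt(462) + 198.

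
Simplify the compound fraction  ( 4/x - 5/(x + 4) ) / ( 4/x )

(-x + 16)/(4*x + 16)

Numerator: 4/x - 5/(x + 4) = (-x + 16)/(x^2 + 4*x)
Denominator: 4/x = 4/x
Divide: ((-x + 16)/(x^2 + 4*x)) · (x/4) = (-x + 16)/(4*x + 16)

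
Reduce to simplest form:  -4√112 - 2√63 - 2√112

4√112 = 16*√7; 2√63 = 6*√7; 2√112 = 8*√7
Combine: (-16 - 6 - 8)·√7 = -30*√7

-30*√7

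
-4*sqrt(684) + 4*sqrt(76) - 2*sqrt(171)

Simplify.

4*sqrt(684) = 24*sqrt(19); 4*sqrt(76) = 8*sqrt(19); 2*sqrt(171) = 6*sqrt(19)
Combine: (-24 + 8 - 6)·sqrt(19) = -22*sqrt(19)

-22*sqrt(19)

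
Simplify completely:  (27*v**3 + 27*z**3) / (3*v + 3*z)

9*v**2 - 9*v*z + 9*z**2

Factor as (a+b)(a**2-ab+b**2) with a=(3*z), b=(3*v).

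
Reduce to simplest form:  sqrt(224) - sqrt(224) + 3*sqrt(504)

sqrt(224) = 4*sqrt(14); sqrt(224) = 4*sqrt(14); 3*sqrt(504) = 18*sqrt(14)
Combine: (4 - 4 + 18)·sqrt(14) = 18*sqrt(14)

18*sqrt(14)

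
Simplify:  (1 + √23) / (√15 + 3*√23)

(-√345 - √15 + 3*√23 + 69)/192

Multiply numerator and denominator by -√15 + 3*√23.
Denominator becomes 192; numerator becomes -√345 - √15 + 3*√23 + 69.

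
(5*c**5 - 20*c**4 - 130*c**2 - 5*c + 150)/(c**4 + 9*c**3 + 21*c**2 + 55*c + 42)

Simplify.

Factor: 5*c**5 - 20*c**4 - 130*c**2 - 5*c + 150 = 5*(c - 5)*(c + 1)*(c**2 + c + 6)*(c - 1);  c**4 + 9*c**3 + 21*c**2 + 55*c + 42 = (c + 1)*(c**2 + c + 6)*(c + 7)
Cancel the common factors (c**2 + c + 6), (c + 1).

(5*c**2 - 30*c + 25)/(c + 7)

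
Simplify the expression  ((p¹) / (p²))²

p^(-2)

Inside the bracket: (p^-1)
Raise to the power 2: (p^-2)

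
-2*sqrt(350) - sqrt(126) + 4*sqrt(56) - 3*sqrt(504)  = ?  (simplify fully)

-23*sqrt(14)

2*sqrt(350) = 10*sqrt(14); sqrt(126) = 3*sqrt(14); 4*sqrt(56) = 8*sqrt(14); 3*sqrt(504) = 18*sqrt(14)
Combine: (-10 - 3 + 8 - 18)·sqrt(14) = -23*sqrt(14)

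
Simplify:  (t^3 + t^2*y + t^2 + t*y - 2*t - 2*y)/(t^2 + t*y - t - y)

t + 2

Factor: t^3 + t^2*y + t^2 + t*y - 2*t - 2*y = (t - 1)*(t + y)*(t + 2);  t^2 + t*y - t - y = (t + y)*(t - 1)
Cancel the common factors (t - 1), (t + y).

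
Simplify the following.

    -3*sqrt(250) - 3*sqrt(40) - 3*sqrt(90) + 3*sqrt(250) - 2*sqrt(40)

3*sqrt(250) = 15*sqrt(10); 3*sqrt(40) = 6*sqrt(10); 3*sqrt(90) = 9*sqrt(10); 3*sqrt(250) = 15*sqrt(10); 2*sqrt(40) = 4*sqrt(10)
Combine: (-15 - 6 - 9 + 15 - 4)·sqrt(10) = -19*sqrt(10)

-19*sqrt(10)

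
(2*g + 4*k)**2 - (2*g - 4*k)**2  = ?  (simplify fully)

Binomially expand both and collect terms in (2*g), (4*k).

32*g*k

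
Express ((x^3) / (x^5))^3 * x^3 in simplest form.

Inside the bracket: (x^-2)
Raise to the power 3: (x^-6)
Multiply by x^3: add exponents.

x^(-3)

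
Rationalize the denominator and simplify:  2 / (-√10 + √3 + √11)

Group as (√3 + √11) - √10; multiply by (√3 + √11) + √10, then rationalise the remaining surd.

(-2*√10 + √11 + 9*√3 + √330)/29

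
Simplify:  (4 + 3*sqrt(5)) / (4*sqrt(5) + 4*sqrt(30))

Multiply numerator and denominator by -4*sqrt(30) + 4*sqrt(5).
Denominator becomes -400; numerator becomes -60*sqrt(6) - 16*sqrt(30) + 16*sqrt(5) + 60.

(-15 - 4*sqrt(5) + 4*sqrt(30) + 15*sqrt(6))/100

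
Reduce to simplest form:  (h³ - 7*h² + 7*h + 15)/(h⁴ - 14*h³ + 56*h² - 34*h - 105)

Factor: h³ - 7*h² + 7*h + 15 = (h - 5)·(h - 3)·(h + 1);  h⁴ - 14*h³ + 56*h² - 34*h - 105 = (h - 5)·(h - 7)·(h + 1)·(h - 3)
Cancel the common factors (h + 1), (h - 3), (h - 5).

1/(h - 7)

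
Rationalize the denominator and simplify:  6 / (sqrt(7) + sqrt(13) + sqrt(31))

Group as (sqrt(13) + sqrt(31)) + sqrt(7); multiply by (sqrt(13) + sqrt(31)) - sqrt(7), then rationalise the remaining surd.

(-4*sqrt(2821) - 22*sqrt(31) + 50*sqrt(13) + 74*sqrt(7))/81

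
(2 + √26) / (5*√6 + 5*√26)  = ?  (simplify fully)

Multiply numerator and denominator by -5*√6 + 5*√26.
Denominator becomes 500; numerator becomes -10*√39 - 10*√6 + 10*√26 + 130.

(-√39 - √6 + √26 + 13)/50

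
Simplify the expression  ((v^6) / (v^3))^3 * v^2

v^11

Inside the bracket: v^3
Raise to the power 3: v^9
Multiply by v^2: add exponents.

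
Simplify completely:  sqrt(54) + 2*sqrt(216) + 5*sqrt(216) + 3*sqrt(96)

57*sqrt(6)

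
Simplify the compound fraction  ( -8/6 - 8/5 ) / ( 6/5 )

-22/9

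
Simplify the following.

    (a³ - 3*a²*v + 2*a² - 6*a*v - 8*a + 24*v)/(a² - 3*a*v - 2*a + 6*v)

Factor: a³ - 3*a²*v + 2*a² - 6*a*v - 8*a + 24*v = (a - 3*v)·(a + 4)·(a - 2);  a² - 3*a*v - 2*a + 6*v = (a - 2)·(a - 3*v)
Cancel the common factors (a - 2), (a - 3*v).

a + 4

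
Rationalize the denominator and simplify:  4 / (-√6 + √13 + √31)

(-19*√6 - 6*√31 + 12*√13 + √2418)/21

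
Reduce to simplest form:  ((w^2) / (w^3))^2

w^(-2)

Inside the bracket: (w^-1)
Raise to the power 2: (w^-2)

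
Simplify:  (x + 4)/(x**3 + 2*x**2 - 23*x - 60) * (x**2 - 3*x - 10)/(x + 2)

1/(x + 3)

Factor: x**3 + 2*x**2 - 23*x - 60 = (x + 4)*(x + 3)*(x - 5);  x**2 - 3*x - 10 = (x - 5)*(x + 2)
Cancel the common factors (x + 2), (x + 4), (x - 5).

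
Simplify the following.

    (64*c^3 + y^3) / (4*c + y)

16*c^2 - 4*c*y + y^2

Apply the sum-of-cubes factorisation and cancel (4*c + y).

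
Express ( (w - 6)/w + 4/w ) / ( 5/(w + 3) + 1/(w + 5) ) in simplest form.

Numerator: (w - 6)/w + 4/w = (w - 2)/w
Denominator: 5/(w + 3) + 1/(w + 5) = (6*w + 28)/(w² + 8*w + 15)
Divide: ((w - 2)/w) · ((w² + 8*w + 15)/(6*w + 28)) = (w³ + 6*w² - w - 30)/(6*w² + 28*w)

(w³ + 6*w² - w - 30)/(6*w² + 28*w)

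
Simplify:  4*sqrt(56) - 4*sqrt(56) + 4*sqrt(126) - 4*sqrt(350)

-8*sqrt(14)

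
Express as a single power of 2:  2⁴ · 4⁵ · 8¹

2^17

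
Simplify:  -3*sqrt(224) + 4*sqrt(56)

3*sqrt(224) = 12*sqrt(14); 4*sqrt(56) = 8*sqrt(14)
Combine: (-12 + 8)·sqrt(14) = -4*sqrt(14)

-4*sqrt(14)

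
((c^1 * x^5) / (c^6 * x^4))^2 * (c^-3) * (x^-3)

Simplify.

1/(c^13*x)

Inside the bracket: (c^-5) * x^1
Raise to the power 2: (c^-10) * x^2
Multiply by (c^-3) * (x^-3): add exponents.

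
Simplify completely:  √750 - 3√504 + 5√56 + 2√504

4*√14 + 5*√30

√750 = 5*√30; 3√504 = 18*√14; 5√56 = 10*√14; 2√504 = 12*√14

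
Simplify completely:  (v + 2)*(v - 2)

(v)**2 - (2)**2 = v**2 - 4.

v**2 - 4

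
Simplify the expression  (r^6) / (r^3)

Quotient: r^3

r^3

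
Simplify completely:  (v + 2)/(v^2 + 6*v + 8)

1/(v + 4)

Factor: v^2 + 6*v + 8 = (v + 2)*(v + 4)
Cancel the common factor (v + 2).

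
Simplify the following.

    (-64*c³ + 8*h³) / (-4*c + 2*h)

16*c² + 8*c*h + 4*h²

(2*h)^3 - (4*c)^3 = (-4*c + 2*h)(16*c² + 8*c*h + 4*h²).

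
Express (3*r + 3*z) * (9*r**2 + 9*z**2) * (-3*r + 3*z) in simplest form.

Telescope via difference of squares: ((3*z)+(3*r))((3*z)-(3*r)) = -9*r**2 + 9*z**2, then repeat with the next factor.

-81*r**4 + 81*z**4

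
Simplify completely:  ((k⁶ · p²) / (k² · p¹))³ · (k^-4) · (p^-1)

k⁸*p²

Inside the bracket: k⁴ · p¹
Raise to the power 3: k^12 · p³
Multiply by (k^-4) · (p^-1): add exponents.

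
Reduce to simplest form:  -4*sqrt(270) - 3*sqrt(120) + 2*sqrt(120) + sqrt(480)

-10*sqrt(30)

4*sqrt(270) = 12*sqrt(30); 3*sqrt(120) = 6*sqrt(30); 2*sqrt(120) = 4*sqrt(30); sqrt(480) = 4*sqrt(30)
Combine: (-12 - 6 + 4 + 4)·sqrt(30) = -10*sqrt(30)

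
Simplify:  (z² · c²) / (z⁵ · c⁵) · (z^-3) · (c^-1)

1/(c⁴*z⁶)

Quotient: (z^-3) · (c^-3)
Multiply by (z^-3) · (c^-1): add exponents.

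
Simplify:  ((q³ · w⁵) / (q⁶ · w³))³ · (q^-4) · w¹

w⁷/q^13

Inside the bracket: (q^-3) · w²
Raise to the power 3: (q^-9) · w⁶
Multiply by (q^-4) · w¹: add exponents.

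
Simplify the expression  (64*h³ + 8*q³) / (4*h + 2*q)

16*h² - 8*h*q + 4*q²

(2*q)^3 + (4*h)^3 = (4*h + 2*q)(16*h² - 8*h*q + 4*q²).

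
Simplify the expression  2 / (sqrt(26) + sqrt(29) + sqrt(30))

(-8*sqrt(5655) + 50*sqrt(30) + 54*sqrt(29) + 66*sqrt(26))/2391

Group as (sqrt(29) + sqrt(30)) + sqrt(26); multiply by (sqrt(29) + sqrt(30)) - sqrt(26), then rationalise the remaining surd.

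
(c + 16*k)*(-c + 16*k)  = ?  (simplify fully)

Difference of squares with P = 16*k, Q = c.

-c^2 + 256*k^2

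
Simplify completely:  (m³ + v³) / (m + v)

Factor as (a+b)(a^2-ab+b^2) with a=v, b=m.

m² - m*v + v²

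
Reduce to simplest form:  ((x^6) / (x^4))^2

Inside the bracket: x^2
Raise to the power 2: x^4

x^4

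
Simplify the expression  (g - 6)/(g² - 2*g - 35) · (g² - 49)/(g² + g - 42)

Factor: g² - 2*g - 35 = (g + 5)·(g - 7);  g² - 49 = (g + 7)·(g - 7);  g² + g - 42 = (g - 6)·(g + 7)
Cancel the common factors (g - 7), (g - 6), (g + 7).

1/(g + 5)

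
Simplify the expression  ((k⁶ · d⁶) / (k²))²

Inside the bracket: k⁴ · d⁶
Raise to the power 2: k⁸ · d^12

d^12*k⁸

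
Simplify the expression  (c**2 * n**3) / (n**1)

c**2*n**2

Quotient: c**2 * n**2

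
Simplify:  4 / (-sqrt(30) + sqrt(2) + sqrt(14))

(-14*sqrt(30) - 18*sqrt(14) - 42*sqrt(2) - 4*sqrt(210))/21

Group as (sqrt(2) + sqrt(14)) - sqrt(30); multiply by (sqrt(2) + sqrt(14)) + sqrt(30), then rationalise the remaining surd.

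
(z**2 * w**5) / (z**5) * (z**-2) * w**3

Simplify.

Quotient: (z**-3) * w**5
Multiply by (z**-2) * w**3: add exponents.

w**8/z**5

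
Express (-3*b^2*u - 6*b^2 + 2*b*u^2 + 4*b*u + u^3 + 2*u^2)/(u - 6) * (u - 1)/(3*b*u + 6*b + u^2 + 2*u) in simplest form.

Factor: -3*b^2*u - 6*b^2 + 2*b*u^2 + 4*b*u + u^3 + 2*u^2 = (u + 2)*(-b + u)*(3*b + u);  3*b*u + 6*b + u^2 + 2*u = (3*b + u)*(u + 2)
Cancel the common factors (3*b + u), (u + 2).

(-b*u + b + u^2 - u)/(u - 6)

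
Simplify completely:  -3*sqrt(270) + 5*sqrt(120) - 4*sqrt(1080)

3*sqrt(270) = 9*sqrt(30); 5*sqrt(120) = 10*sqrt(30); 4*sqrt(1080) = 24*sqrt(30)
Combine: (-9 + 10 - 24)·sqrt(30) = -23*sqrt(30)

-23*sqrt(30)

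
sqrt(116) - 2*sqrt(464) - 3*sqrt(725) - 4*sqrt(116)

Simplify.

-29*sqrt(29)

sqrt(116) = 2*sqrt(29); 2*sqrt(464) = 8*sqrt(29); 3*sqrt(725) = 15*sqrt(29); 4*sqrt(116) = 8*sqrt(29)
Combine: (2 - 8 - 15 - 8)·sqrt(29) = -29*sqrt(29)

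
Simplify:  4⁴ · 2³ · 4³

2^17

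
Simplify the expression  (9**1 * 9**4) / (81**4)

9**1 = 3**2; 9**4 = 3**8; 81**4 = 3**16
Combine exponents: 3**(-6)

3**(-6)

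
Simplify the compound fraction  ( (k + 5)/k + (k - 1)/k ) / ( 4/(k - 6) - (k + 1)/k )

(-2*k² + 8*k + 24)/(k² - 9*k - 6)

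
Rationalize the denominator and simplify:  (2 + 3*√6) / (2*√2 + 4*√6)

Multiply numerator and denominator by -2*√2 + 4*√6.
Denominator becomes 88; numerator becomes -12*√3 - 4*√2 + 8*√6 + 72.

(-3*√3 - √2 + 2*√6 + 18)/22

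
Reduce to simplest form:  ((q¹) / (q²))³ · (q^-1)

q^(-4)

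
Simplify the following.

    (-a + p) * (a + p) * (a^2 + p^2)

-a^4 + p^4

(p+a)(p-a) = -a^2 + p^2; continue pairing.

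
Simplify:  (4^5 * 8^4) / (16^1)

4^5 = 2^10; 8^4 = 2^12; 16^1 = 2^4
Combine exponents: 2^18

2^18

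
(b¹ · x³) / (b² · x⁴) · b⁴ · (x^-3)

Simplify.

Quotient: (b^-1) · (x^-1)
Multiply by b⁴ · (x^-3): add exponents.

b³/x⁴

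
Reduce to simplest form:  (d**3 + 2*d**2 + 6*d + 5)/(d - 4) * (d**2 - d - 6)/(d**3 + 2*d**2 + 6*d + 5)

Factor: d**3 + 2*d**2 + 6*d + 5 = (d**2 + d + 5)*(d + 1);  d**2 - d - 6 = (d + 2)*(d - 3);  d**3 + 2*d**2 + 6*d + 5 = (d + 1)*(d**2 + d + 5)
Cancel the common factors (d**2 + d + 5), (d + 1).

(d**2 - d - 6)/(d - 4)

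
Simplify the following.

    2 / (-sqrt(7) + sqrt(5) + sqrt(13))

Group as (sqrt(5) + sqrt(13)) - sqrt(7); multiply by (sqrt(5) + sqrt(13)) + sqrt(7), then rationalise the remaining surd.

(-22*sqrt(7) - 2*sqrt(13) + 30*sqrt(5) + 4*sqrt(455))/139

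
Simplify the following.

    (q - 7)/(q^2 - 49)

Factor: q^2 - 49 = (q - 7)*(q + 7)
Cancel the common factor (q - 7).

1/(q + 7)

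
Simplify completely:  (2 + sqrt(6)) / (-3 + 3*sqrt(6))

Multiply numerator and denominator by -3*sqrt(6) - 3.
Denominator becomes -45; numerator becomes -24 - 9*sqrt(6).

(3*sqrt(6) + 8)/15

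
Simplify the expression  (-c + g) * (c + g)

Pair the conjugate factors: (g+c)(g-c) = -c^2 + g^2.

-c^2 + g^2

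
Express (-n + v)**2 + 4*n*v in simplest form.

Expand the square and combine the 4*n*v term.

(n + v)**2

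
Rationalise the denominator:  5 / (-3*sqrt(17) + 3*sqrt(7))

(-sqrt(17) - sqrt(7))/6

Multiply numerator and denominator by 3*sqrt(7) + 3*sqrt(17).
Denominator becomes -90; numerator becomes 15*sqrt(7) + 15*sqrt(17).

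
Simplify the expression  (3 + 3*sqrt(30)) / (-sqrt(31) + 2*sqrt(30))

(3*sqrt(31) + 6*sqrt(30) + 3*sqrt(930) + 180)/89

Multiply numerator and denominator by sqrt(31) + 2*sqrt(30).
Denominator becomes 89; numerator becomes 3*sqrt(31) + 6*sqrt(30) + 3*sqrt(930) + 180.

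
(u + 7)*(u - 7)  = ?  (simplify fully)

u^2 - 49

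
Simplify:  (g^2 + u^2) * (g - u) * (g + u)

g^4 - u^4

(g+u)(g-u) = g^2 - u^2; continue pairing.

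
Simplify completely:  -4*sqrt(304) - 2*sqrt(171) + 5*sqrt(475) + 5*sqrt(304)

4*sqrt(304) = 16*sqrt(19); 2*sqrt(171) = 6*sqrt(19); 5*sqrt(475) = 25*sqrt(19); 5*sqrt(304) = 20*sqrt(19)
Combine: (-16 - 6 + 25 + 20)·sqrt(19) = 23*sqrt(19)

23*sqrt(19)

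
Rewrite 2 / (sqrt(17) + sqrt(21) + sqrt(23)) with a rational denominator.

Group as (sqrt(17) + sqrt(23)) + sqrt(21); multiply by (sqrt(17) + sqrt(23)) - sqrt(21), then rationalise the remaining surd.

(-4*sqrt(8211) + 30*sqrt(23) + 38*sqrt(21) + 54*sqrt(17))/1203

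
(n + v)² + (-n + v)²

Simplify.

2*n² + 2*v²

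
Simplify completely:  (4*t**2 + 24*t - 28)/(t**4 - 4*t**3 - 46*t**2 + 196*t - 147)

Factor: 4*t**2 + 24*t - 28 = 4*(t + 7)*(t - 1);  t**4 - 4*t**3 - 46*t**2 + 196*t - 147 = (t - 7)*(t - 1)*(t - 3)*(t + 7)
Cancel the common factors (t + 7), (t - 1).

4/(t**2 - 10*t + 21)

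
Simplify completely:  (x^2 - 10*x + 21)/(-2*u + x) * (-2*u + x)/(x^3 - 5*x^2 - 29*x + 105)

1/(x + 5)

Factor: x^2 - 10*x + 21 = (x - 3)*(x - 7);  x^3 - 5*x^2 - 29*x + 105 = (x - 7)*(x - 3)*(x + 5)
Cancel the common factors (x - 3), (x - 7), (-2*u + x).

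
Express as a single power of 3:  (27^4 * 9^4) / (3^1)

3^19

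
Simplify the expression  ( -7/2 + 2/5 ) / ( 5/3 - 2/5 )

-93/38

Numerator: -7/2 + 2/5 = -31/10
Denominator: 5/3 - 2/5 = 19/15
Divide: (-31/10) · (15/19) = -93/38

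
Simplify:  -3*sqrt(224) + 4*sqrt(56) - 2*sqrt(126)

3*sqrt(224) = 12*sqrt(14); 4*sqrt(56) = 8*sqrt(14); 2*sqrt(126) = 6*sqrt(14)
Combine: (-12 + 8 - 6)·sqrt(14) = -10*sqrt(14)

-10*sqrt(14)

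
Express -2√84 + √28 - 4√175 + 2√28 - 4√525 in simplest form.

-24*√21 - 14*√7

2√84 = 4*√21; √28 = 2*√7; 4√175 = 20*√7; 2√28 = 4*√7; 4√525 = 20*√21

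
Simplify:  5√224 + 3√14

5√224 = 20*√14; 3√14 = 3*√14
Combine: (20 + 3)·√14 = 23*√14

23*√14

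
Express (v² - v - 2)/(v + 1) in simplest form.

v - 2

Factor: v² - v - 2 = (v + 1)·(v - 2)
Cancel the common factor (v + 1).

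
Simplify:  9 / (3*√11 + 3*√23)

(-√11 + √23)/4

Multiply numerator and denominator by -3*√23 + 3*√11.
Denominator becomes -108; numerator becomes -27*√23 + 27*√11.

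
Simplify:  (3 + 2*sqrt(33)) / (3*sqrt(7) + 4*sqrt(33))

Multiply numerator and denominator by -3*sqrt(7) + 4*sqrt(33).
Denominator becomes 465; numerator becomes -6*sqrt(231) - 9*sqrt(7) + 12*sqrt(33) + 264.

(-2*sqrt(231) - 3*sqrt(7) + 4*sqrt(33) + 88)/155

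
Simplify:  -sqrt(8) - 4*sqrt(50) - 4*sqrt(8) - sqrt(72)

-36*sqrt(2)

sqrt(8) = 2*sqrt(2); 4*sqrt(50) = 20*sqrt(2); 4*sqrt(8) = 8*sqrt(2); sqrt(72) = 6*sqrt(2)
Combine: (-2 - 20 - 8 - 6)·sqrt(2) = -36*sqrt(2)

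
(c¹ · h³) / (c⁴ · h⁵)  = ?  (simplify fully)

1/(c³*h²)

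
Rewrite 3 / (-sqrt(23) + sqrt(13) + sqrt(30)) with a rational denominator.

(-30*sqrt(23) + 9*sqrt(30) + 60*sqrt(13) + 3*sqrt(8970))/580

Group as (sqrt(13) + sqrt(30)) - sqrt(23); multiply by (sqrt(13) + sqrt(30)) + sqrt(23), then rationalise the remaining surd.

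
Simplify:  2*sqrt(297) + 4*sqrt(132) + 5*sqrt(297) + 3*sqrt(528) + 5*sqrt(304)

2*sqrt(297) = 6*sqrt(33); 4*sqrt(132) = 8*sqrt(33); 5*sqrt(297) = 15*sqrt(33); 3*sqrt(528) = 12*sqrt(33); 5*sqrt(304) = 20*sqrt(19)

20*sqrt(19) + 41*sqrt(33)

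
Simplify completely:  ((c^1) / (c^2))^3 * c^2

1/c

Inside the bracket: (c^-1)
Raise to the power 3: (c^-3)
Multiply by c^2: add exponents.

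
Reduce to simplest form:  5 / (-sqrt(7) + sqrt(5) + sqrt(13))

Group as (sqrt(5) + sqrt(13)) - sqrt(7); multiply by (sqrt(5) + sqrt(13)) + sqrt(7), then rationalise the remaining surd.

(-55*sqrt(7) - 5*sqrt(13) + 75*sqrt(5) + 10*sqrt(455))/139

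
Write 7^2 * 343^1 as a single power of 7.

7^2 = 7^2; 343^1 = 7^3
Combine exponents: 7^5

7^5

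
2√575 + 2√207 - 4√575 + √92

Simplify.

-2*√23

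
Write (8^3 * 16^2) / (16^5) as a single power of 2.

8^3 = 2^9; 16^2 = 2^8; 16^5 = 2^20
Combine exponents: 2^(-3)

2^(-3)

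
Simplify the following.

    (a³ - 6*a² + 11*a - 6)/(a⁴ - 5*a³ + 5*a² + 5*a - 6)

1/(a + 1)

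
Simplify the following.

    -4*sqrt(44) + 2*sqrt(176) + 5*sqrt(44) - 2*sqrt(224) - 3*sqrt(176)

-8*sqrt(14) - 2*sqrt(11)

4*sqrt(44) = 8*sqrt(11); 2*sqrt(176) = 8*sqrt(11); 5*sqrt(44) = 10*sqrt(11); 2*sqrt(224) = 8*sqrt(14); 3*sqrt(176) = 12*sqrt(11)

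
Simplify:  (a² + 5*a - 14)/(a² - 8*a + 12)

(a + 7)/(a - 6)

Factor: a² + 5*a - 14 = (a + 7)·(a - 2);  a² - 8*a + 12 = (a - 6)·(a - 2)
Cancel the common factor (a - 2).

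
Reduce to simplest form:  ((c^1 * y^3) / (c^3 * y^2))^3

y^3/c^6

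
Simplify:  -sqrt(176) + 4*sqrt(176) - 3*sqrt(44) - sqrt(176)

sqrt(176) = 4*sqrt(11); 4*sqrt(176) = 16*sqrt(11); 3*sqrt(44) = 6*sqrt(11); sqrt(176) = 4*sqrt(11)
Combine: (-4 + 16 - 6 - 4)·sqrt(11) = 2*sqrt(11)

2*sqrt(11)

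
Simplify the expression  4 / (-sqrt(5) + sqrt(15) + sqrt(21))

(-124*sqrt(5) - 4*sqrt(21) + 44*sqrt(15) + 120*sqrt(7))/299

Group as (sqrt(15) + sqrt(21)) - sqrt(5); multiply by (sqrt(15) + sqrt(21)) + sqrt(5), then rationalise the remaining surd.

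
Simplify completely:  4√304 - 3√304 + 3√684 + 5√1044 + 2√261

4√304 = 16*√19; 3√304 = 12*√19; 3√684 = 18*√19; 5√1044 = 30*√29; 2√261 = 6*√29

22*√19 + 36*√29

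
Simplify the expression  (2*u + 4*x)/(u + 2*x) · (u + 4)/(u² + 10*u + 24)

Factor: 2*u + 4*x = 2·(u + 2*x);  u² + 10*u + 24 = (u + 6)·(u + 4)
Cancel the common factors (u + 2*x), (u + 4).

2/(u + 6)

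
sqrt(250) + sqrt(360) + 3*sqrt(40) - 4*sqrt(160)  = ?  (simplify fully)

sqrt(250) = 5*sqrt(10); sqrt(360) = 6*sqrt(10); 3*sqrt(40) = 6*sqrt(10); 4*sqrt(160) = 16*sqrt(10)
Combine: (5 + 6 + 6 - 16)·sqrt(10) = sqrt(10)

sqrt(10)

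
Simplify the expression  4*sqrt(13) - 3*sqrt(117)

-5*sqrt(13)

4*sqrt(13) = 4*sqrt(13); 3*sqrt(117) = 9*sqrt(13)
Combine: (4 - 9)·sqrt(13) = -5*sqrt(13)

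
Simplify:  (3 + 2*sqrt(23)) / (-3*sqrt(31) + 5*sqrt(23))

(9*sqrt(31) + 15*sqrt(23) + 6*sqrt(713) + 230)/296

Multiply numerator and denominator by 3*sqrt(31) + 5*sqrt(23).
Denominator becomes 296; numerator becomes 9*sqrt(31) + 15*sqrt(23) + 6*sqrt(713) + 230.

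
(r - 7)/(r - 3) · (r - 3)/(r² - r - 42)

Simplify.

Factor: r² - r - 42 = (r + 6)·(r - 7)
Cancel the common factors (r - 7), (r - 3).

1/(r + 6)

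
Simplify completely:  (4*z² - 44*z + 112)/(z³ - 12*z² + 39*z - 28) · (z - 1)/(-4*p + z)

4/(-4*p + z)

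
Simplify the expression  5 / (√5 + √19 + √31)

Group as (√19 + √31) + √5; multiply by (√19 + √31) - √5, then rationalise the remaining surd.

(-10*√2945 - 35*√31 + 85*√19 + 225*√5)/331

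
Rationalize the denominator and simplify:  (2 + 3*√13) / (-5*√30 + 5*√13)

(-3*√390 - 39 - 2*√30 - 2*√13)/85

Multiply numerator and denominator by 5*√13 + 5*√30.
Denominator becomes -425; numerator becomes 10*√13 + 10*√30 + 195 + 15*√390.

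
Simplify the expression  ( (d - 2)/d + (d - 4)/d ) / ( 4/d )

Numerator: (d - 2)/d + (d - 4)/d = (2*d - 6)/d
Denominator: 4/d = 4/d
Divide: ((2*d - 6)/d) · (d/4) = d/2 - 3/2

d/2 - 3/2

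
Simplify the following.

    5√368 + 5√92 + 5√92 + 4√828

64*√23

5√368 = 20*√23; 5√92 = 10*√23; 5√92 = 10*√23; 4√828 = 24*√23
Combine: (20 + 10 + 10 + 24)·√23 = 64*√23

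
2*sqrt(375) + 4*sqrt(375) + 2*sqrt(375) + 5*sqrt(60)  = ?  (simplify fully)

50*sqrt(15)

2*sqrt(375) = 10*sqrt(15); 4*sqrt(375) = 20*sqrt(15); 2*sqrt(375) = 10*sqrt(15); 5*sqrt(60) = 10*sqrt(15)
Combine: (10 + 20 + 10 + 10)·sqrt(15) = 50*sqrt(15)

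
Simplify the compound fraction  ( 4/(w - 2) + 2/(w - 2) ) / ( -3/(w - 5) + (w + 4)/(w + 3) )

Numerator: 4/(w - 2) + 2/(w - 2) = 6/(w - 2)
Denominator: -3/(w - 5) + (w + 4)/(w + 3) = (w² - 4*w - 29)/(w² - 2*w - 15)
Divide: (6/(w - 2)) · ((w² - 2*w - 15)/(w² - 4*w - 29)) = (6*w² - 12*w - 90)/(w³ - 6*w² - 21*w + 58)

(6*w² - 12*w - 90)/(w³ - 6*w² - 21*w + 58)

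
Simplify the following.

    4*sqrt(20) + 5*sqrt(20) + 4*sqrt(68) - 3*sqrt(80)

6*sqrt(5) + 8*sqrt(17)

4*sqrt(20) = 8*sqrt(5); 5*sqrt(20) = 10*sqrt(5); 4*sqrt(68) = 8*sqrt(17); 3*sqrt(80) = 12*sqrt(5)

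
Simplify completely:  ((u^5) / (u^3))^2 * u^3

Inside the bracket: u^2
Raise to the power 2: u^4
Multiply by u^3: add exponents.

u^7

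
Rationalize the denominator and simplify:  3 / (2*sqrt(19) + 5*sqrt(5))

Multiply numerator and denominator by -5*sqrt(5) + 2*sqrt(19).
Denominator becomes -49; numerator becomes -15*sqrt(5) + 6*sqrt(19).

(-6*sqrt(19) + 15*sqrt(5))/49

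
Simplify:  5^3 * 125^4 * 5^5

5^3 = 5^3; 125^4 = 5^12; 5^5 = 5^5
Combine exponents: 5^20

5^20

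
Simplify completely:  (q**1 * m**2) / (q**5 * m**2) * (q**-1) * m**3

Quotient: (q**-4)
Multiply by (q**-1) * m**3: add exponents.

m**3/q**5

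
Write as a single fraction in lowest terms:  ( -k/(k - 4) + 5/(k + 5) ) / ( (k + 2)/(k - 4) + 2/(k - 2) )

(-k³ + 2*k² - 20*k + 40)/(k³ + 7*k² - 2*k - 60)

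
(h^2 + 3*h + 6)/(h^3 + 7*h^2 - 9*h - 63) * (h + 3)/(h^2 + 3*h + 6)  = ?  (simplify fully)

Factor: h^3 + 7*h^2 - 9*h - 63 = (h - 3)*(h + 3)*(h + 7)
Cancel the common factors (h^2 + 3*h + 6), (h + 3).

1/(h^2 + 4*h - 21)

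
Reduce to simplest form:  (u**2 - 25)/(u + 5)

Factor: u**2 - 25 = (u + 5)*(u - 5)
Cancel the common factor (u + 5).

u - 5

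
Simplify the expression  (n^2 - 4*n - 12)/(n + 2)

n - 6

Factor: n^2 - 4*n - 12 = (n - 6)*(n + 2)
Cancel the common factor (n + 2).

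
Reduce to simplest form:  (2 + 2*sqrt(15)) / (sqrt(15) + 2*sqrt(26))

(-30 - 2*sqrt(15) + 4*sqrt(26) + 4*sqrt(390))/89

Multiply numerator and denominator by -2*sqrt(26) + sqrt(15).
Denominator becomes -89; numerator becomes -4*sqrt(390) - 4*sqrt(26) + 2*sqrt(15) + 30.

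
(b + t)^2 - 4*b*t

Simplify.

(b - t)^2

After expansion: b^2 - 2*b*t + t^2 — a perfect-square trinomial.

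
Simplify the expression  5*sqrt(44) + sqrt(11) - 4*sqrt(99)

-sqrt(11)

5*sqrt(44) = 10*sqrt(11); sqrt(11) = sqrt(11); 4*sqrt(99) = 12*sqrt(11)
Combine: (10 + 1 - 12)·sqrt(11) = -sqrt(11)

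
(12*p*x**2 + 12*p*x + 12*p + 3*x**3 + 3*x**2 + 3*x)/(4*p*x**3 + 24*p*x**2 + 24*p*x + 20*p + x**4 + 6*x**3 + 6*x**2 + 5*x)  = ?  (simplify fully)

Factor: 12*p*x**2 + 12*p*x + 12*p + 3*x**3 + 3*x**2 + 3*x = 3*(4*p + x)*(x**2 + x + 1);  4*p*x**3 + 24*p*x**2 + 24*p*x + 20*p + x**4 + 6*x**3 + 6*x**2 + 5*x = (x**2 + x + 1)*(x + 5)*(4*p + x)
Cancel the common factors (x**2 + x + 1), (4*p + x).

3/(x + 5)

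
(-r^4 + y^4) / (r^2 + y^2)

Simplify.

-r^2 + y^2

Factor y^4 - r^4 and cancel (r^2 + y^2).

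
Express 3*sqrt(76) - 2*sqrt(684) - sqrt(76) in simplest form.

3*sqrt(76) = 6*sqrt(19); 2*sqrt(684) = 12*sqrt(19); sqrt(76) = 2*sqrt(19)
Combine: (6 - 12 - 2)·sqrt(19) = -8*sqrt(19)

-8*sqrt(19)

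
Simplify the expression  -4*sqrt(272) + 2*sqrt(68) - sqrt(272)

-16*sqrt(17)

4*sqrt(272) = 16*sqrt(17); 2*sqrt(68) = 4*sqrt(17); sqrt(272) = 4*sqrt(17)
Combine: (-16 + 4 - 4)·sqrt(17) = -16*sqrt(17)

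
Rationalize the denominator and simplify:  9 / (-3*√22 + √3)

(-9*√22 - 3*√3)/65

Multiply numerator and denominator by √3 + 3*√22.
Denominator becomes -195; numerator becomes 9*√3 + 27*√22.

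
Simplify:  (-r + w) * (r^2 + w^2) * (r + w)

-r^4 + w^4

(w+r)(w-r) = -r^2 + w^2; continue pairing.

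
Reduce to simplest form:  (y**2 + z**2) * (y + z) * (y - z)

y**4 - z**4

Telescope via difference of squares: (y+z)(y-z) = y**2 - z**2, then repeat with the next factor.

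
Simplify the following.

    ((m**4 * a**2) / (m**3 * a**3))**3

m**3/a**3

Inside the bracket: m**1 * (a**-1)
Raise to the power 3: m**3 * (a**-3)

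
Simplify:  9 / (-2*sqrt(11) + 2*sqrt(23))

(3*sqrt(11) + 3*sqrt(23))/8

Multiply numerator and denominator by 2*sqrt(11) + 2*sqrt(23).
Denominator becomes 48; numerator becomes 18*sqrt(11) + 18*sqrt(23).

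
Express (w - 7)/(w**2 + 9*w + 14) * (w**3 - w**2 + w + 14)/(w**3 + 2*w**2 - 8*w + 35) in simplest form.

(w - 7)/(w**2 + 12*w + 35)

Factor: w**2 + 9*w + 14 = (w + 7)*(w + 2);  w**3 - w**2 + w + 14 = (w + 2)*(w**2 - 3*w + 7);  w**3 + 2*w**2 - 8*w + 35 = (w + 5)*(w**2 - 3*w + 7)
Cancel the common factors (w**2 - 3*w + 7), (w + 2).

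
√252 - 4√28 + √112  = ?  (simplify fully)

√252 = 6*√7; 4√28 = 8*√7; √112 = 4*√7
Combine: (6 - 8 + 4)·√7 = 2*√7

2*√7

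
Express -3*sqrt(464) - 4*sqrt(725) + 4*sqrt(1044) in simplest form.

3*sqrt(464) = 12*sqrt(29); 4*sqrt(725) = 20*sqrt(29); 4*sqrt(1044) = 24*sqrt(29)
Combine: (-12 - 20 + 24)·sqrt(29) = -8*sqrt(29)

-8*sqrt(29)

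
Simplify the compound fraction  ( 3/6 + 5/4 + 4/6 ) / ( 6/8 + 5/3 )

1

Numerator: 3/6 + 5/4 + 4/6 = 29/12
Denominator: 6/8 + 5/3 = 29/12
Divide: (29/12) · (12/29) = 1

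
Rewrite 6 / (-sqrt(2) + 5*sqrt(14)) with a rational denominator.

Multiply numerator and denominator by sqrt(2) + 5*sqrt(14).
Denominator becomes 348; numerator becomes 6*sqrt(2) + 30*sqrt(14).

(sqrt(2) + 5*sqrt(14))/58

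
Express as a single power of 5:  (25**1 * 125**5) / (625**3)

25**1 = 5**2; 125**5 = 5**15; 625**3 = 5**12
Combine exponents: 5**5

5**5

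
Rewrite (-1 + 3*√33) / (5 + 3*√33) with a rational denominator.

(-9*√33 + 151)/136

Multiply numerator and denominator by -3*√33 + 5.
Denominator becomes -272; numerator becomes -302 + 18*√33.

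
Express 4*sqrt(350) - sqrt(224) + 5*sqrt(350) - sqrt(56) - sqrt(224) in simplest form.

35*sqrt(14)

4*sqrt(350) = 20*sqrt(14); sqrt(224) = 4*sqrt(14); 5*sqrt(350) = 25*sqrt(14); sqrt(56) = 2*sqrt(14); sqrt(224) = 4*sqrt(14)
Combine: (20 - 4 + 25 - 2 - 4)·sqrt(14) = 35*sqrt(14)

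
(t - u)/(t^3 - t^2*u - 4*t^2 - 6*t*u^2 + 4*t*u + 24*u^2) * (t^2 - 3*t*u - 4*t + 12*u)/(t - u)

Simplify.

Factor: t^3 - t^2*u - 4*t^2 - 6*t*u^2 + 4*t*u + 24*u^2 = (t - 4)*(t - 3*u)*(t + 2*u);  t^2 - 3*t*u - 4*t + 12*u = (t - 3*u)*(t - 4)
Cancel the common factors (t - 3*u), (t - 4), (t - u).

1/(t + 2*u)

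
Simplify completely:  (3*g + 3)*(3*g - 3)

(3*g)^2 - (3)^2 = 9*g^2 - 9.

9*g^2 - 9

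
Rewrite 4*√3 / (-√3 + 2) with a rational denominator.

12 + 8*√3

Multiply numerator and denominator by √3 + 2.
Denominator becomes 1; numerator becomes 12 + 8*√3.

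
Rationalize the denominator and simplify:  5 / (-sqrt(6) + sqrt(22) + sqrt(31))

Group as (sqrt(22) + sqrt(31)) - sqrt(6); multiply by (sqrt(22) + sqrt(31)) + sqrt(6), then rationalise the remaining surd.

(-235*sqrt(6) - 15*sqrt(31) + 75*sqrt(22) + 20*sqrt(1023))/519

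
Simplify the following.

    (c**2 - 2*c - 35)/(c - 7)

c + 5

Factor: c**2 - 2*c - 35 = (c - 7)*(c + 5)
Cancel the common factor (c - 7).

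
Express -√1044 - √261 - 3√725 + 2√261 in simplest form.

-18*√29

√1044 = 6*√29; √261 = 3*√29; 3√725 = 15*√29; 2√261 = 6*√29
Combine: (-6 - 3 - 15 + 6)·√29 = -18*√29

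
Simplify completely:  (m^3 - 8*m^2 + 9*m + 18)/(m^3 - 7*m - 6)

Factor: m^3 - 8*m^2 + 9*m + 18 = (m + 1)*(m - 6)*(m - 3);  m^3 - 7*m - 6 = (m + 1)*(m - 3)*(m + 2)
Cancel the common factors (m + 1), (m - 3).

(m - 6)/(m + 2)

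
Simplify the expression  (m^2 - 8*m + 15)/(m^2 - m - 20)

Factor: m^2 - 8*m + 15 = (m - 5)*(m - 3);  m^2 - m - 20 = (m + 4)*(m - 5)
Cancel the common factor (m - 5).

(m - 3)/(m + 4)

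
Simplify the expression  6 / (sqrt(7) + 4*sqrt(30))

(-6*sqrt(7) + 24*sqrt(30))/473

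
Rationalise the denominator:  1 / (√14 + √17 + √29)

Group as (√14 + √17) + √29; multiply by (√14 + √17) - √29, then rationalise the remaining surd.

(-√6902 + √29 + 13*√17 + 16*√14)/474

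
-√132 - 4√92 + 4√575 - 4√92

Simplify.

√132 = 2*√33; 4√92 = 8*√23; 4√575 = 20*√23; 4√92 = 8*√23

-2*√33 + 4*√23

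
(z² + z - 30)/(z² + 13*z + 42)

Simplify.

(z - 5)/(z + 7)

Factor: z² + z - 30 = (z + 6)·(z - 5);  z² + 13*z + 42 = (z + 7)·(z + 6)
Cancel the common factor (z + 6).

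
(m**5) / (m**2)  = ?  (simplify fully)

Quotient: m**3

m**3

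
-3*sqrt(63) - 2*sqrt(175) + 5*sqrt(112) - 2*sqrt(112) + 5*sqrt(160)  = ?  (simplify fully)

-7*sqrt(7) + 20*sqrt(10)

3*sqrt(63) = 9*sqrt(7); 2*sqrt(175) = 10*sqrt(7); 5*sqrt(112) = 20*sqrt(7); 2*sqrt(112) = 8*sqrt(7); 5*sqrt(160) = 20*sqrt(10)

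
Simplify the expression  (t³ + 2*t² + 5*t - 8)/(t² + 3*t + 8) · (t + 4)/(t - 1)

t + 4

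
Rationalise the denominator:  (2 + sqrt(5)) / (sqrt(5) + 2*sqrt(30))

(-5 - 2*sqrt(5) + 4*sqrt(30) + 10*sqrt(6))/115

Multiply numerator and denominator by -2*sqrt(30) + sqrt(5).
Denominator becomes -115; numerator becomes -10*sqrt(6) - 4*sqrt(30) + 2*sqrt(5) + 5.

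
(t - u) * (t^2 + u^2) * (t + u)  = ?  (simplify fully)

t^4 - u^4

Pair the conjugate factors: (t+u)(t-u) = t^2 - u^2, then repeat with the next factor.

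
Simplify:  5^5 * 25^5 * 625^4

5^31

5^5 = 5^5; 25^5 = 5^10; 625^4 = 5^16
Combine exponents: 5^31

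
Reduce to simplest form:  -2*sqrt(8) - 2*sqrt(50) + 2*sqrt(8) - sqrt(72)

-16*sqrt(2)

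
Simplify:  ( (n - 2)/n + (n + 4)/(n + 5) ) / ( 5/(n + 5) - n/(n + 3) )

Numerator: (n - 2)/n + (n + 4)/(n + 5) = (2*n^2 + 7*n - 10)/(n^2 + 5*n)
Denominator: 5/(n + 5) - n/(n + 3) = (-n^2 + 15)/(n^2 + 8*n + 15)
Divide: ((2*n^2 + 7*n - 10)/(n^2 + 5*n)) · ((n^2 + 8*n + 15)/(-n^2 + 15)) = (-2*n^3 - 13*n^2 - 11*n + 30)/(n^3 - 15*n)

(-2*n^3 - 13*n^2 - 11*n + 30)/(n^3 - 15*n)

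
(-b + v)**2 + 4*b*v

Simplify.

(b + v)**2

After expansion: b**2 + 2*b*v + v**2 — a perfect-square trinomial.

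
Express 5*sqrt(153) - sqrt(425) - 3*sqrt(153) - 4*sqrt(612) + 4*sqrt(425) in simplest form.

-3*sqrt(17)

5*sqrt(153) = 15*sqrt(17); sqrt(425) = 5*sqrt(17); 3*sqrt(153) = 9*sqrt(17); 4*sqrt(612) = 24*sqrt(17); 4*sqrt(425) = 20*sqrt(17)
Combine: (15 - 5 - 9 - 24 + 20)·sqrt(17) = -3*sqrt(17)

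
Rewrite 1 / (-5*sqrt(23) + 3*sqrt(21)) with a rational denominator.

Multiply numerator and denominator by 3*sqrt(21) + 5*sqrt(23).
Denominator becomes -386; numerator becomes 3*sqrt(21) + 5*sqrt(23).

(-5*sqrt(23) - 3*sqrt(21))/386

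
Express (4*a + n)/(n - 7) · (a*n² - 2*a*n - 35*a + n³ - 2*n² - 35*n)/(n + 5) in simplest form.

Factor: a*n² - 2*a*n - 35*a + n³ - 2*n² - 35*n = (n + 5)·(n - 7)·(a + n)
Cancel the common factors (n - 7), (n + 5).

4*a² + 5*a*n + n²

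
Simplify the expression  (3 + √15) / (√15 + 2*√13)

(-15 - 3*√15 + 6*√13 + 2*√195)/37

Multiply numerator and denominator by -2*√13 + √15.
Denominator becomes -37; numerator becomes -2*√195 - 6*√13 + 3*√15 + 15.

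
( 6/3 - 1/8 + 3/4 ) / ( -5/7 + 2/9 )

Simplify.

-1323/248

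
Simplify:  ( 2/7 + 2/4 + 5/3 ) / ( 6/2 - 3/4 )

206/189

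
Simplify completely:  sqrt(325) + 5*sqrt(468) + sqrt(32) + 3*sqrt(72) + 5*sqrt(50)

sqrt(325) = 5*sqrt(13); 5*sqrt(468) = 30*sqrt(13); sqrt(32) = 4*sqrt(2); 3*sqrt(72) = 18*sqrt(2); 5*sqrt(50) = 25*sqrt(2)

47*sqrt(2) + 35*sqrt(13)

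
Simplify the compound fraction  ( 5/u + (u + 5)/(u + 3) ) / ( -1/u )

(-u^2 - 10*u - 15)/(u + 3)

Numerator: 5/u + (u + 5)/(u + 3) = (u^2 + 10*u + 15)/(u^2 + 3*u)
Denominator: -1/u = -1/u
Divide: ((u^2 + 10*u + 15)/(u^2 + 3*u)) · (-u) = (-u^2 - 10*u - 15)/(u + 3)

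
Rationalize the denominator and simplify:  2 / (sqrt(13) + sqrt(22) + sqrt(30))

(-8*sqrt(2145) + 10*sqrt(30) + 42*sqrt(22) + 78*sqrt(13))/1119

Group as (sqrt(13) + sqrt(30)) + sqrt(22); multiply by (sqrt(13) + sqrt(30)) - sqrt(22), then rationalise the remaining surd.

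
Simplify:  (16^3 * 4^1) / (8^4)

2^2

16^3 = 2^12; 4^1 = 2^2; 8^4 = 2^12
Combine exponents: 2^2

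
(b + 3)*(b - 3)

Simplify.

Product of conjugates: (P+Q)(P-Q) = P**2 - Q**2.

b**2 - 9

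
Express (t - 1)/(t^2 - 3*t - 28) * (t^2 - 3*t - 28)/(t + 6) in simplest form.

Factor: t^2 - 3*t - 28 = (t + 4)*(t - 7);  t^2 - 3*t - 28 = (t + 4)*(t - 7)
Cancel the common factors (t - 7), (t + 4).

(t - 1)/(t + 6)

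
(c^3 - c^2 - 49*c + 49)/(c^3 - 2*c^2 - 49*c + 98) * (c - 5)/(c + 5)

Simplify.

(c^2 - 6*c + 5)/(c^2 + 3*c - 10)

Factor: c^3 - c^2 - 49*c + 49 = (c + 7)*(c - 1)*(c - 7);  c^3 - 2*c^2 - 49*c + 98 = (c - 7)*(c + 7)*(c - 2)
Cancel the common factors (c - 7), (c + 7).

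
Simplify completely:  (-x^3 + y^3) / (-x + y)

y^3 - x^3 = (-x + y)(x^2 + x*y + y^2).

x^2 + x*y + y^2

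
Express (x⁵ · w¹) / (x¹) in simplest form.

w*x⁴

Quotient: x⁴ · w¹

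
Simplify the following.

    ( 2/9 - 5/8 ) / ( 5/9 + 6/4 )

Numerator: 2/9 - 5/8 = -29/72
Denominator: 5/9 + 6/4 = 37/18
Divide: (-29/72) · (18/37) = -29/148

-29/148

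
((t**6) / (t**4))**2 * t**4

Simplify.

t**8

Inside the bracket: t**2
Raise to the power 2: t**4
Multiply by t**4: add exponents.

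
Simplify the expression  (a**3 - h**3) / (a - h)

a**3 - h**3 = (a - h)(a**2 + a*h + h**2).

a**2 + a*h + h**2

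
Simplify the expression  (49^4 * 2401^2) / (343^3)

7^7

49^4 = 7^8; 2401^2 = 7^8; 343^3 = 7^9
Combine exponents: 7^7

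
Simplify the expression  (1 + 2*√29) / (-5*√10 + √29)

Multiply numerator and denominator by √29 + 5*√10.
Denominator becomes -221; numerator becomes √29 + 5*√10 + 58 + 10*√290.

(-10*√290 - 58 - 5*√10 - √29)/221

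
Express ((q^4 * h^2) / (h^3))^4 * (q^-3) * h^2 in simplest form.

q^13/h^2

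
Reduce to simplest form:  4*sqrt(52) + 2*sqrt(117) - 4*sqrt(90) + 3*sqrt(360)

4*sqrt(52) = 8*sqrt(13); 2*sqrt(117) = 6*sqrt(13); 4*sqrt(90) = 12*sqrt(10); 3*sqrt(360) = 18*sqrt(10)

6*sqrt(10) + 14*sqrt(13)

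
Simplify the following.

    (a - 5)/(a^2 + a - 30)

1/(a + 6)

Factor: a^2 + a - 30 = (a + 6)*(a - 5)
Cancel the common factor (a - 5).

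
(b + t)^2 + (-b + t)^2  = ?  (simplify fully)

Only the even-power cross terms survive.

2*b^2 + 2*t^2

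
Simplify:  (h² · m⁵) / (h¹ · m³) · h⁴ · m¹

h⁵*m³

Quotient: h¹ · m²
Multiply by h⁴ · m¹: add exponents.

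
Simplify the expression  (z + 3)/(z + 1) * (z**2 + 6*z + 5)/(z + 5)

z + 3

Factor: z**2 + 6*z + 5 = (z + 5)*(z + 1)
Cancel the common factors (z + 5), (z + 1).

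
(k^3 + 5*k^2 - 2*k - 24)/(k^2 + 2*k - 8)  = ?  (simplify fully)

k + 3

Factor: k^3 + 5*k^2 - 2*k - 24 = (k - 2)*(k + 3)*(k + 4);  k^2 + 2*k - 8 = (k + 4)*(k - 2)
Cancel the common factors (k + 4), (k - 2).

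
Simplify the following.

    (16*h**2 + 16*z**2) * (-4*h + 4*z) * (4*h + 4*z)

-256*h**4 + 256*z**4

Pair the conjugate factors: ((4*z)+(4*h))((4*z)-(4*h)) = -16*h**2 + 16*z**2, then repeat with the next factor.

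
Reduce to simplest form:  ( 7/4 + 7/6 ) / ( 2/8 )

35/3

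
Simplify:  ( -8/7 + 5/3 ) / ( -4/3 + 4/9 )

-33/56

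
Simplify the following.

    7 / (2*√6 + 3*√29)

Multiply numerator and denominator by -3*√29 + 2*√6.
Denominator becomes -237; numerator becomes -21*√29 + 14*√6.

(-14*√6 + 21*√29)/237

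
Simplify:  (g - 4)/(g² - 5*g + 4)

Factor: g² - 5*g + 4 = (g - 4)·(g - 1)
Cancel the common factor (g - 4).

1/(g - 1)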